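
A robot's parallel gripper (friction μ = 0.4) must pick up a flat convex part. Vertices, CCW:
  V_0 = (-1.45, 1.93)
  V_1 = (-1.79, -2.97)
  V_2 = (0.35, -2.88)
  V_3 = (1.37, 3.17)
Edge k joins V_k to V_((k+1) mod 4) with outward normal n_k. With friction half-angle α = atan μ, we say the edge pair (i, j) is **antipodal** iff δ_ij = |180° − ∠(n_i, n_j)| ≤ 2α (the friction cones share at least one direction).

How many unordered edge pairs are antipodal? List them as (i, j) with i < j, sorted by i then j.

α = atan 0.4 = 21.80°;  2α = 43.60°
n_0 = (-0.9976, +0.0692)
n_1 = (+0.0420, -0.9991)
n_2 = (+0.9861, -0.1662)
n_3 = (-0.4025, +0.9154)
  (0,1): δ = 83.62°  ·
  (0,2): δ = 5.60°  ✓
  (0,3): δ = 117.71°  ·
  (1,2): δ = 101.98°  ·
  (1,3): δ = 21.33°  ✓
  (2,3): δ = 56.69°  ·
antipodal pairs: 2

count = 2; pairs: (0,2), (1,3)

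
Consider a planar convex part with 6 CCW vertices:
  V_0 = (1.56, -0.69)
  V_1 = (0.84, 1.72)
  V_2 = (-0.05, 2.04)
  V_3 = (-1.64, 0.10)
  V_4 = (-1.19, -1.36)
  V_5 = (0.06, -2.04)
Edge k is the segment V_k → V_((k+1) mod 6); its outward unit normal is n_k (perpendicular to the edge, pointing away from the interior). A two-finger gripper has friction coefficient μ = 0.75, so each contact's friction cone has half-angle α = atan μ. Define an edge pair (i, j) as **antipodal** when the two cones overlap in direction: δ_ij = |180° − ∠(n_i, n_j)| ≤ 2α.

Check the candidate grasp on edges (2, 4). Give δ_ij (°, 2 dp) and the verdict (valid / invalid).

δ = 79.21°, invalid

α = atan 0.75 = 36.87°;  2α = 73.74°
edge 2: e_2 = (-1.59, -1.94);  n_2 = (-0.7734, +0.6339)
edge 4: e_4 = (+1.25, -0.68);  n_4 = (-0.4779, -0.8784)
∠(n_2, n_4) = 100.79°
δ = |180° − 100.79°| = 79.21°
79.21° > 2α = 73.74°  →  invalid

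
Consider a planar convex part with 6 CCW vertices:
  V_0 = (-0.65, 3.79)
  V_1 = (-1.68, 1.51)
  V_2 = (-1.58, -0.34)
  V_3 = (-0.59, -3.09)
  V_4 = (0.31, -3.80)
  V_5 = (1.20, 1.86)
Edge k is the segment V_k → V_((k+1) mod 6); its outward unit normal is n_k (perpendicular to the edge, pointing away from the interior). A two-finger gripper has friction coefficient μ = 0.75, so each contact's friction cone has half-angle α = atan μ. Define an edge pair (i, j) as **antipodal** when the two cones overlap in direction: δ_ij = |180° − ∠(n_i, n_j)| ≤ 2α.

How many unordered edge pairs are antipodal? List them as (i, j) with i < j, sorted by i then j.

count = 8; pairs: (0,4), (0,5), (1,4), (1,5), (2,4), (2,5), (3,4), (3,5)

α = atan 0.75 = 36.87°;  2α = 73.74°
n_0 = (-0.9113, +0.4117)
n_1 = (-0.9985, -0.0540)
n_2 = (-0.9409, -0.3387)
n_3 = (-0.6194, -0.7851)
n_4 = (+0.9879, -0.1553)
n_5 = (+0.7219, +0.6920)
  (0,1): δ = 152.59°  ·
  (0,2): δ = 135.89°  ·
  (0,3): δ = 103.96°  ·
  (0,4): δ = 15.38°  ✓
  (0,5): δ = 68.10°  ✓
  (1,2): δ = 163.30°  ·
  (1,3): δ = 131.36°  ·
  (1,4): δ = 12.03°  ✓
  (1,5): δ = 40.69°  ✓
  (2,3): δ = 148.07°  ·
  (2,4): δ = 28.74°  ✓
  (2,5): δ = 23.99°  ✓
  (3,4): δ = 60.67°  ✓
  (3,5): δ = 7.94°  ✓
  (4,5): δ = 127.28°  ·
antipodal pairs: 8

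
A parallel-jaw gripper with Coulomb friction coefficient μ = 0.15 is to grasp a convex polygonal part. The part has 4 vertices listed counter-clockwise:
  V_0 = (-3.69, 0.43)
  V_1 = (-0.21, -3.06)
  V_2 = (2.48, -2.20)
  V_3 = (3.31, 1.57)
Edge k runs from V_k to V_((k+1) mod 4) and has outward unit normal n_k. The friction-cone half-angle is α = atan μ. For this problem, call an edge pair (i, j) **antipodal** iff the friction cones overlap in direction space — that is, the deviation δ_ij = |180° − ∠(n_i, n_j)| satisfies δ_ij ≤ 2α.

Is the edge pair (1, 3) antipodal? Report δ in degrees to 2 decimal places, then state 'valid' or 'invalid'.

δ = 8.48°, valid

α = atan 0.15 = 8.53°;  2α = 17.06°
edge 1: e_1 = (+2.69, +0.86);  n_1 = (+0.3045, -0.9525)
edge 3: e_3 = (-7.00, -1.14);  n_3 = (-0.1607, +0.9870)
∠(n_1, n_3) = 171.52°
δ = |180° − 171.52°| = 8.48°
8.48° ≤ 2α = 17.06°  →  valid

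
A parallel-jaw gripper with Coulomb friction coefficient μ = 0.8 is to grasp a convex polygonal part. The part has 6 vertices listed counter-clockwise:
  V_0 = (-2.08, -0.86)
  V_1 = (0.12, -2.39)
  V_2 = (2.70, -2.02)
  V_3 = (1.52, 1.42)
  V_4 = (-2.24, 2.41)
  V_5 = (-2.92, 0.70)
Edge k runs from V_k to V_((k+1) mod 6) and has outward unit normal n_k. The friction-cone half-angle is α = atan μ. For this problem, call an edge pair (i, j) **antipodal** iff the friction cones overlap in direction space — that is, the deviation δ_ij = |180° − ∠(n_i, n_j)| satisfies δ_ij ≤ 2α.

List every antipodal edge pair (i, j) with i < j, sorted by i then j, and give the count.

count = 7; pairs: (0,2), (0,3), (1,3), (1,4), (2,4), (2,5), (3,5)

α = atan 0.8 = 38.66°;  2α = 77.32°
n_0 = (-0.5710, -0.8210)
n_1 = (+0.1420, -0.9899)
n_2 = (+0.9459, +0.3245)
n_3 = (+0.2546, +0.9670)
n_4 = (-0.9292, +0.3695)
n_5 = (-0.8805, -0.4741)
  (0,1): δ = 137.02°  ·
  (0,2): δ = 36.25°  ✓
  (0,3): δ = 20.07°  ✓
  (0,4): δ = 103.13°  ·
  (0,5): δ = 153.12°  ·
  (1,2): δ = 79.23°  ·
  (1,3): δ = 22.91°  ✓
  (1,4): δ = 60.15°  ✓
  (1,5): δ = 110.14°  ·
  (2,3): δ = 123.68°  ·
  (2,4): δ = 40.62°  ✓
  (2,5): δ = 9.37°  ✓
  (3,4): δ = 96.93°  ·
  (3,5): δ = 46.95°  ✓
  (4,5): δ = 130.01°  ·
antipodal pairs: 7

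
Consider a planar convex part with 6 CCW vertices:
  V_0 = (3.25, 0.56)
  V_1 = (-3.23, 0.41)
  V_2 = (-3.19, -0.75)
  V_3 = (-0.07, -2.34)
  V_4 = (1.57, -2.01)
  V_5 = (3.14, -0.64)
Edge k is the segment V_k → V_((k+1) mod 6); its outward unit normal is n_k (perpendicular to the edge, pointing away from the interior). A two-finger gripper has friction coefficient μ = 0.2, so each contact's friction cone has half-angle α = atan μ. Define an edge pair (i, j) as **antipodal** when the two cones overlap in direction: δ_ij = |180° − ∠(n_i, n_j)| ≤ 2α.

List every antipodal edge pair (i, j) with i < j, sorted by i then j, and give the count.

count = 2; pairs: (0,3), (1,5)

α = atan 0.2 = 11.31°;  2α = 22.62°
n_0 = (-0.0231, +0.9997)
n_1 = (-0.9994, -0.0345)
n_2 = (-0.4541, -0.8910)
n_3 = (+0.1973, -0.9804)
n_4 = (+0.6575, -0.7535)
n_5 = (+0.9958, -0.0913)
  (0,1): δ = 89.35°  ·
  (0,2): δ = 28.33°  ·
  (0,3): δ = 10.05°  ✓
  (0,4): δ = 39.78°  ·
  (0,5): δ = 83.44°  ·
  (1,2): δ = 118.98°  ·
  (1,3): δ = 80.60°  ·
  (1,4): δ = 50.87°  ·
  (1,5): δ = 7.21°  ✓
  (2,3): δ = 141.62°  ·
  (2,4): δ = 111.89°  ·
  (2,5): δ = 68.23°  ·
  (3,4): δ = 150.27°  ·
  (3,5): δ = 106.61°  ·
  (4,5): δ = 136.35°  ·
antipodal pairs: 2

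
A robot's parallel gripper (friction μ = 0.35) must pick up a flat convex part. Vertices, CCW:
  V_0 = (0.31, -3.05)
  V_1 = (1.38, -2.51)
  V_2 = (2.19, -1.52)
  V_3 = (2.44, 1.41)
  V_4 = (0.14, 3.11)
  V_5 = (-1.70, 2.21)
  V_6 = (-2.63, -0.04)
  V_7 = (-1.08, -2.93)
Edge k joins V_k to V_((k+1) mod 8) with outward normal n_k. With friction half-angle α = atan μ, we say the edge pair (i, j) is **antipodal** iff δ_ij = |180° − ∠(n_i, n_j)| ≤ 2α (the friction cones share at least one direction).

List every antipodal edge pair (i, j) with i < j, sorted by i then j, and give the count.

count = 8; pairs: (0,4), (1,4), (1,5), (2,5), (2,6), (3,6), (3,7), (4,7)

α = atan 0.35 = 19.29°;  2α = 38.58°
n_0 = (+0.4505, -0.8928)
n_1 = (+0.7740, -0.6332)
n_2 = (+0.9964, -0.0850)
n_3 = (+0.5944, +0.8042)
n_4 = (-0.4394, +0.8983)
n_5 = (-0.9242, +0.3820)
n_6 = (-0.8813, -0.4726)
n_7 = (-0.0860, -0.9963)
  (0,1): δ = 156.07°  ·
  (0,2): δ = 121.66°  ·
  (0,3): δ = 63.25°  ·
  (0,4): δ = 0.71°  ✓
  (0,5): δ = 40.76°  ·
  (0,6): δ = 91.43°  ·
  (0,7): δ = 148.29°  ·
  (1,2): δ = 145.59°  ·
  (1,3): δ = 87.18°  ·
  (1,4): δ = 24.65°  ✓
  (1,5): δ = 16.83°  ✓
  (1,6): δ = 67.50°  ·
  (1,7): δ = 124.36°  ·
  (2,3): δ = 121.59°  ·
  (2,4): δ = 59.06°  ·
  (2,5): δ = 17.58°  ✓
  (2,6): δ = 33.08°  ✓
  (2,7): δ = 89.94°  ·
  (3,4): δ = 117.47°  ·
  (3,5): δ = 75.99°  ·
  (3,6): δ = 25.32°  ✓
  (3,7): δ = 31.54°  ✓
  (4,5): δ = 138.52°  ·
  (4,6): δ = 87.86°  ·
  (4,7): δ = 31.00°  ✓
  (5,6): δ = 129.34°  ·
  (5,7): δ = 72.48°  ·
  (6,7): δ = 123.14°  ·
antipodal pairs: 8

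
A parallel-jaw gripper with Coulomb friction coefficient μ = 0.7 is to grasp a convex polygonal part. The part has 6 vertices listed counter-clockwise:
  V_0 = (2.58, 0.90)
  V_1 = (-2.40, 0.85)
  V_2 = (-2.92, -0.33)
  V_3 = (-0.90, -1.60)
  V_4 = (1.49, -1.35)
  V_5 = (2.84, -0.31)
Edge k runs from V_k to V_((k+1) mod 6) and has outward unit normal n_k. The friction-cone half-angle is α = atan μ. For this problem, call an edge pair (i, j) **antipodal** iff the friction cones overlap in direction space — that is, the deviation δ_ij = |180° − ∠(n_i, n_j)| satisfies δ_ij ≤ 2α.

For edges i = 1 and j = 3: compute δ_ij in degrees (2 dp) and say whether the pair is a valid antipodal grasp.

α = atan 0.7 = 34.99°;  2α = 69.98°
edge 1: e_1 = (-0.52, -1.18);  n_1 = (-0.9151, +0.4033)
edge 3: e_3 = (+2.39, +0.25);  n_3 = (+0.1040, -0.9946)
∠(n_1, n_3) = 119.75°
δ = |180° − 119.75°| = 60.25°
60.25° ≤ 2α = 69.98°  →  valid

δ = 60.25°, valid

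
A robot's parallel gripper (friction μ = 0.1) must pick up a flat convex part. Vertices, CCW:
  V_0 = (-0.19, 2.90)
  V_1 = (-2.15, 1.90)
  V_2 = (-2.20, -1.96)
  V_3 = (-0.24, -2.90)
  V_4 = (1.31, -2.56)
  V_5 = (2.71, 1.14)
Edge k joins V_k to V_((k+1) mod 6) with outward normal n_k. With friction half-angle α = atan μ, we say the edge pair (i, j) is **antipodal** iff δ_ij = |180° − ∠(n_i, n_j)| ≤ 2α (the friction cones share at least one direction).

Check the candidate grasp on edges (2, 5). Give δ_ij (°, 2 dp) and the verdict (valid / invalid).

δ = 5.63°, valid

α = atan 0.1 = 5.71°;  2α = 11.42°
edge 2: e_2 = (+1.96, -0.94);  n_2 = (-0.4324, -0.9017)
edge 5: e_5 = (-2.90, +1.76);  n_5 = (+0.5188, +0.8549)
∠(n_2, n_5) = 174.37°
δ = |180° − 174.37°| = 5.63°
5.63° ≤ 2α = 11.42°  →  valid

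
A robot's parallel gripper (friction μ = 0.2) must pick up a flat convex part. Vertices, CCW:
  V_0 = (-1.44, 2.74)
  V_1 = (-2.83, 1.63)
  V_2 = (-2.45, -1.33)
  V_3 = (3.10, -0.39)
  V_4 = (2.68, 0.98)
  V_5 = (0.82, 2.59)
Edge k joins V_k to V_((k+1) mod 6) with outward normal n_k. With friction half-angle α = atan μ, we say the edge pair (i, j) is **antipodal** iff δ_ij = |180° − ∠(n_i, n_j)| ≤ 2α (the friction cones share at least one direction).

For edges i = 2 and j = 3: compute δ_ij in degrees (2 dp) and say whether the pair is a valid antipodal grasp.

α = atan 0.2 = 11.31°;  2α = 22.62°
edge 2: e_2 = (+5.55, +0.94);  n_2 = (+0.1670, -0.9860)
edge 3: e_3 = (-0.42, +1.37);  n_3 = (+0.9561, +0.2931)
∠(n_2, n_3) = 97.43°
δ = |180° − 97.43°| = 82.57°
82.57° > 2α = 22.62°  →  invalid

δ = 82.57°, invalid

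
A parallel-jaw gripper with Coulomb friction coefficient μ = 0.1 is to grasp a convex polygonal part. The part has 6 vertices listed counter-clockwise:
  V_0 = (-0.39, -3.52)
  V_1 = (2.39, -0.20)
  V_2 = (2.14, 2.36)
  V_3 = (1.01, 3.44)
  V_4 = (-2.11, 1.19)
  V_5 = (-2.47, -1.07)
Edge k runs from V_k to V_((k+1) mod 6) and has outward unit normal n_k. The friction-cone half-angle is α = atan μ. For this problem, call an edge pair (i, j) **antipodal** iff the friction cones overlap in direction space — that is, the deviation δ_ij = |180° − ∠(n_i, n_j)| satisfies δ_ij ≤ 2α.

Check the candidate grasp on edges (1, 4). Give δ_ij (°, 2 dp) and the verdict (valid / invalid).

δ = 14.63°, invalid

α = atan 0.1 = 5.71°;  2α = 11.42°
edge 1: e_1 = (-0.25, +2.56);  n_1 = (+0.9953, +0.0972)
edge 4: e_4 = (-0.36, -2.26);  n_4 = (-0.9875, +0.1573)
∠(n_1, n_4) = 165.37°
δ = |180° − 165.37°| = 14.63°
14.63° > 2α = 11.42°  →  invalid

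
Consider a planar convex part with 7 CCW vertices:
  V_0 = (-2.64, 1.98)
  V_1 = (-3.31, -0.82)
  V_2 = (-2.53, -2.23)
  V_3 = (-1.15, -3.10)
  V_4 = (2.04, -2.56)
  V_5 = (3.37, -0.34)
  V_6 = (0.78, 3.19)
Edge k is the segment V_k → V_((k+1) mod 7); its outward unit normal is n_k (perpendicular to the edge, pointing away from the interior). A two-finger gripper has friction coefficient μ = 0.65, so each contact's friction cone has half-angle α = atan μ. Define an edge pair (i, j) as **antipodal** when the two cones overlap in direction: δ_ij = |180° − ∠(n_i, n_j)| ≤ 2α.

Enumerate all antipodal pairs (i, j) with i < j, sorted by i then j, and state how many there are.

count = 9; pairs: (0,4), (0,5), (1,4), (1,5), (2,5), (2,6), (3,5), (3,6), (4,6)

α = atan 0.65 = 33.02°;  2α = 66.05°
n_0 = (-0.9725, +0.2327)
n_1 = (-0.8750, -0.4841)
n_2 = (-0.5333, -0.8459)
n_3 = (+0.1669, -0.9860)
n_4 = (+0.8578, -0.5139)
n_5 = (+0.8063, +0.5916)
n_6 = (-0.3335, +0.9427)
  (0,1): δ = 137.59°  ·
  (0,2): δ = 108.77°  ·
  (0,3): δ = 66.94°  ·
  (0,4): δ = 17.47°  ✓
  (0,5): δ = 49.72°  ✓
  (0,6): δ = 122.94°  ·
  (1,2): δ = 151.18°  ·
  (1,3): δ = 109.34°  ·
  (1,4): δ = 59.88°  ✓
  (1,5): δ = 7.32°  ✓
  (1,6): δ = 80.53°  ·
  (2,3): δ = 138.16°  ·
  (2,4): δ = 88.70°  ·
  (2,5): δ = 21.50°  ✓
  (2,6): δ = 51.71°  ✓
  (3,4): δ = 130.53°  ·
  (3,5): δ = 63.34°  ✓
  (3,6): δ = 9.88°  ✓
  (4,5): δ = 112.81°  ·
  (4,6): δ = 39.59°  ✓
  (5,6): δ = 106.78°  ·
antipodal pairs: 9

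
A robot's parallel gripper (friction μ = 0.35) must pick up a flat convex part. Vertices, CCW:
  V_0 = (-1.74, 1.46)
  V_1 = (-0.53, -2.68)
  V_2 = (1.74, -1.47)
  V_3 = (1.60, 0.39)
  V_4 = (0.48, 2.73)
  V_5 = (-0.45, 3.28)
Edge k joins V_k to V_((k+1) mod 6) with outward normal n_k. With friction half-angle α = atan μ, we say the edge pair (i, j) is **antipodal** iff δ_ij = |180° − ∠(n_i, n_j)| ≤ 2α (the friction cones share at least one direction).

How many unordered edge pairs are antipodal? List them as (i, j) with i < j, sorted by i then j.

count = 3; pairs: (0,2), (0,3), (1,5)

α = atan 0.35 = 19.29°;  2α = 38.58°
n_0 = (-0.9598, -0.2805)
n_1 = (+0.4704, -0.8825)
n_2 = (+0.9972, +0.0751)
n_3 = (+0.9020, +0.4317)
n_4 = (+0.5090, +0.8607)
n_5 = (-0.8158, +0.5783)
  (0,1): δ = 78.23°  ·
  (0,2): δ = 11.99°  ✓
  (0,3): δ = 9.29°  ✓
  (0,4): δ = 43.11°  ·
  (0,5): δ = 128.38°  ·
  (1,2): δ = 113.75°  ·
  (1,3): δ = 92.48°  ·
  (1,4): δ = 58.66°  ·
  (1,5): δ = 26.61°  ✓
  (2,3): δ = 158.73°  ·
  (2,4): δ = 124.90°  ·
  (2,5): δ = 39.63°  ·
  (3,4): δ = 146.18°  ·
  (3,5): δ = 60.91°  ·
  (4,5): δ = 94.73°  ·
antipodal pairs: 3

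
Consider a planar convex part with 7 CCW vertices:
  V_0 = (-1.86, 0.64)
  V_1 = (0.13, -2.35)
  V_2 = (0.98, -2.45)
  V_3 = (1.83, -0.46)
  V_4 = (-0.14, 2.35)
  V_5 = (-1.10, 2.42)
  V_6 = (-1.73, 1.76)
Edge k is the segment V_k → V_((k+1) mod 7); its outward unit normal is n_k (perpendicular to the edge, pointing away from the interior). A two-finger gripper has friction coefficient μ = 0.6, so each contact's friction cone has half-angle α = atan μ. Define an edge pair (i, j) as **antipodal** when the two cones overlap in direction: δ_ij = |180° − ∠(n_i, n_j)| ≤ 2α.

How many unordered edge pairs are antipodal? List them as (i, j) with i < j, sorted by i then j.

α = atan 0.6 = 30.96°;  2α = 61.93°
n_0 = (-0.8325, -0.5541)
n_1 = (-0.1168, -0.9932)
n_2 = (+0.9196, -0.3928)
n_3 = (+0.8188, +0.5740)
n_4 = (+0.0727, +0.9974)
n_5 = (-0.7234, +0.6905)
n_6 = (-0.9933, +0.1153)
  (0,1): δ = 130.36°  ·
  (0,2): δ = 56.77°  ✓
  (0,3): δ = 1.39°  ✓
  (0,4): δ = 52.18°  ✓
  (0,5): δ = 102.69°  ·
  (0,6): δ = 139.73°  ·
  (1,2): δ = 106.42°  ·
  (1,3): δ = 48.26°  ✓
  (1,4): δ = 2.54°  ✓
  (1,5): δ = 53.04°  ✓
  (1,6): δ = 90.09°  ·
  (2,3): δ = 121.84°  ·
  (2,4): δ = 71.04°  ·
  (2,5): δ = 20.54°  ✓
  (2,6): δ = 16.51°  ✓
  (3,4): δ = 129.20°  ·
  (3,5): δ = 78.70°  ·
  (3,6): δ = 41.65°  ✓
  (4,5): δ = 129.50°  ·
  (4,6): δ = 92.45°  ·
  (5,6): δ = 142.95°  ·
antipodal pairs: 9

count = 9; pairs: (0,2), (0,3), (0,4), (1,3), (1,4), (1,5), (2,5), (2,6), (3,6)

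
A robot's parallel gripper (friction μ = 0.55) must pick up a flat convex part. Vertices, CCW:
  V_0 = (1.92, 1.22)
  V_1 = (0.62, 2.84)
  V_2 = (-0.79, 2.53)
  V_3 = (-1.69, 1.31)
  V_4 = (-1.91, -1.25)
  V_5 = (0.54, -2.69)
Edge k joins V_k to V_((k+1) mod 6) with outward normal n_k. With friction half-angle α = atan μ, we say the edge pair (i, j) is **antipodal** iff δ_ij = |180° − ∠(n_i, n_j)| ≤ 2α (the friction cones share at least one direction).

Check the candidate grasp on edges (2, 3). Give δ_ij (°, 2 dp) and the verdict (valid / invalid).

α = atan 0.55 = 28.81°;  2α = 57.62°
edge 2: e_2 = (-0.90, -1.22);  n_2 = (-0.8047, +0.5936)
edge 3: e_3 = (-0.22, -2.56);  n_3 = (-0.9963, +0.0856)
∠(n_2, n_3) = 31.50°
δ = |180° − 31.50°| = 148.50°
148.50° > 2α = 57.62°  →  invalid

δ = 148.50°, invalid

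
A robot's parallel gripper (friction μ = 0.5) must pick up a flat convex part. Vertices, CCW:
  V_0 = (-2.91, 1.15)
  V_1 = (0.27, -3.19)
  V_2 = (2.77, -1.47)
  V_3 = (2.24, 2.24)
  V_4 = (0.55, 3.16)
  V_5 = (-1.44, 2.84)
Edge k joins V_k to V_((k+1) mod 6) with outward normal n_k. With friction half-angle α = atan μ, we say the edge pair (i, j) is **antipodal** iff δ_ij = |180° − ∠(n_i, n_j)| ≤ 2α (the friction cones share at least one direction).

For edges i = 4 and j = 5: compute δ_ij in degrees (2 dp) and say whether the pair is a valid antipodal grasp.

α = atan 0.5 = 26.57°;  2α = 53.13°
edge 4: e_4 = (-1.99, -0.32);  n_4 = (-0.1588, +0.9873)
edge 5: e_5 = (-1.47, -1.69);  n_5 = (-0.7545, +0.6563)
∠(n_4, n_5) = 39.85°
δ = |180° − 39.85°| = 140.15°
140.15° > 2α = 53.13°  →  invalid

δ = 140.15°, invalid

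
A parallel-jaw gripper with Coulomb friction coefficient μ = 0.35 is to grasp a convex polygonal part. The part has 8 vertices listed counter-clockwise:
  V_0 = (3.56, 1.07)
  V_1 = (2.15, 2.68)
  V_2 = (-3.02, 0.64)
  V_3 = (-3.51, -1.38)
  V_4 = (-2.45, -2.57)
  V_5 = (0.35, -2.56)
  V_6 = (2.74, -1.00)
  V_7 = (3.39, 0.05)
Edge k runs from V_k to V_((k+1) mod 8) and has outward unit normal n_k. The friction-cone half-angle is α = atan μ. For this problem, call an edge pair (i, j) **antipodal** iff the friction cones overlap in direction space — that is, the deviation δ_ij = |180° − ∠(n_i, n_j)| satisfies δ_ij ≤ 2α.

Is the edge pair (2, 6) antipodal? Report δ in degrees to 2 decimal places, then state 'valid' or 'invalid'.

α = atan 0.35 = 19.29°;  2α = 38.58°
edge 2: e_2 = (-0.49, -2.02);  n_2 = (-0.9718, +0.2357)
edge 6: e_6 = (+0.65, +1.05);  n_6 = (+0.8503, -0.5264)
∠(n_2, n_6) = 161.88°
δ = |180° − 161.88°| = 18.12°
18.12° ≤ 2α = 38.58°  →  valid

δ = 18.12°, valid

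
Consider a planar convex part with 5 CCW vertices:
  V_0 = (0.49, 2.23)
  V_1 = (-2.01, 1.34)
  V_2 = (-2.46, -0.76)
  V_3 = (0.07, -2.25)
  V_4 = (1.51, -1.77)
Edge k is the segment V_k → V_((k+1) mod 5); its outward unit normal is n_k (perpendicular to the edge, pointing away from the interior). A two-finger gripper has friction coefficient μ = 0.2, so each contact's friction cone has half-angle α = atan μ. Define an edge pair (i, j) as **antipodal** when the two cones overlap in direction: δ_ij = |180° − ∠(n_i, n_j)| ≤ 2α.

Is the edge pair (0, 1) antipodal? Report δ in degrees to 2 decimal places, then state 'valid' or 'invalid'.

α = atan 0.2 = 11.31°;  2α = 22.62°
edge 0: e_0 = (-2.50, -0.89);  n_0 = (-0.3354, +0.9421)
edge 1: e_1 = (-0.45, -2.10);  n_1 = (-0.9778, +0.2095)
∠(n_0, n_1) = 58.31°
δ = |180° − 58.31°| = 121.69°
121.69° > 2α = 22.62°  →  invalid

δ = 121.69°, invalid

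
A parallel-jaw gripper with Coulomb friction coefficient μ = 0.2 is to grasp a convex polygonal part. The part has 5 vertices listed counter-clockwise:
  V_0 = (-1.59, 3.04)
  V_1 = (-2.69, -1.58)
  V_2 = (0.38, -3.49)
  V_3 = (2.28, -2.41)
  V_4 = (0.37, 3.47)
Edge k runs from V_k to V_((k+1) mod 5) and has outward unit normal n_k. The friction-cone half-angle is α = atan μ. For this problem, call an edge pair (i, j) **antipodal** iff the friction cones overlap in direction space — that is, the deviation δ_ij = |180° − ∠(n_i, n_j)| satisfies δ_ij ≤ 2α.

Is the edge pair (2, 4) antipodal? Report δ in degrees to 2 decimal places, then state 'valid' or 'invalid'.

α = atan 0.2 = 11.31°;  2α = 22.62°
edge 2: e_2 = (+1.90, +1.08);  n_2 = (+0.4942, -0.8694)
edge 4: e_4 = (-1.96, -0.43);  n_4 = (-0.2143, +0.9768)
∠(n_2, n_4) = 162.76°
δ = |180° − 162.76°| = 17.24°
17.24° ≤ 2α = 22.62°  →  valid

δ = 17.24°, valid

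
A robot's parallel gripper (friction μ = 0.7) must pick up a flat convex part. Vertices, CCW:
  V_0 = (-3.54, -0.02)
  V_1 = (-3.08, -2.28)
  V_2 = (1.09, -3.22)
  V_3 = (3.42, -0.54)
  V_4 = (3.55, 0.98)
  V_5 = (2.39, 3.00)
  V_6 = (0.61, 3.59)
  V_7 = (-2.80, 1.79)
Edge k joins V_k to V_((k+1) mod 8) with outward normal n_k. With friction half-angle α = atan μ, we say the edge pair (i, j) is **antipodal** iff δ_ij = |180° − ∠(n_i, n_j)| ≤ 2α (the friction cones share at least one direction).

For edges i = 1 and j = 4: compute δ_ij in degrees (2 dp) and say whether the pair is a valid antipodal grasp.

α = atan 0.7 = 34.99°;  2α = 69.98°
edge 1: e_1 = (+4.17, -0.94);  n_1 = (-0.2199, -0.9755)
edge 4: e_4 = (-1.16, +2.02);  n_4 = (+0.8672, +0.4980)
∠(n_1, n_4) = 132.57°
δ = |180° − 132.57°| = 47.43°
47.43° ≤ 2α = 69.98°  →  valid

δ = 47.43°, valid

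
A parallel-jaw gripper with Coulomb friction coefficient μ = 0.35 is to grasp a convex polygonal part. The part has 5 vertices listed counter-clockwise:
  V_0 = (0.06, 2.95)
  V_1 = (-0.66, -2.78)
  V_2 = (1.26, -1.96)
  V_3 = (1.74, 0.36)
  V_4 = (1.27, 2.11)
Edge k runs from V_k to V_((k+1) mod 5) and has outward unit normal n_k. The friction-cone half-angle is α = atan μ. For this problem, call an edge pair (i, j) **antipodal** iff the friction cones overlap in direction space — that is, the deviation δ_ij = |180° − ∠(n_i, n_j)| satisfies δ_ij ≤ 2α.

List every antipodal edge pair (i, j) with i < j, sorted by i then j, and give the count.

α = atan 0.35 = 19.29°;  2α = 38.58°
n_0 = (-0.9922, +0.1247)
n_1 = (+0.3928, -0.9196)
n_2 = (+0.9793, -0.2026)
n_3 = (+0.9658, +0.2594)
n_4 = (+0.5703, +0.8215)
  (0,1): δ = 59.71°  ·
  (0,2): δ = 4.53°  ✓
  (0,3): δ = 22.20°  ✓
  (0,4): δ = 62.39°  ·
  (1,2): δ = 124.82°  ·
  (1,3): δ = 98.09°  ·
  (1,4): δ = 57.90°  ·
  (2,3): δ = 153.28°  ·
  (2,4): δ = 113.08°  ·
  (3,4): δ = 139.80°  ·
antipodal pairs: 2

count = 2; pairs: (0,2), (0,3)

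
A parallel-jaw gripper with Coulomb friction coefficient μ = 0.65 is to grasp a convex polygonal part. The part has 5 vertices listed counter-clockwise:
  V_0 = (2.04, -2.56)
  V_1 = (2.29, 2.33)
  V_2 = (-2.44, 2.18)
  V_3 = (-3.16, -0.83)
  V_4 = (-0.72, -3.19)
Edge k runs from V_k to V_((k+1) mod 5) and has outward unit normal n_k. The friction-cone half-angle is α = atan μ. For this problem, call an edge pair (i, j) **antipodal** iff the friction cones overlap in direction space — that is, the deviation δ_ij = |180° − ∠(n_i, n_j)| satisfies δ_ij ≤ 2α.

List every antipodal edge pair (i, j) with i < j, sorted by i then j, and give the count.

α = atan 0.65 = 33.02°;  2α = 66.05°
n_0 = (+0.9987, -0.0511)
n_1 = (-0.0317, +0.9995)
n_2 = (-0.9726, +0.2326)
n_3 = (-0.6952, -0.7188)
n_4 = (+0.2225, -0.9749)
  (0,1): δ = 85.26°  ·
  (0,2): δ = 10.53°  ✓
  (0,3): δ = 48.88°  ✓
  (0,4): δ = 105.78°  ·
  (1,2): δ = 105.27°  ·
  (1,3): δ = 45.86°  ✓
  (1,4): δ = 11.04°  ✓
  (2,3): δ = 120.59°  ·
  (2,4): δ = 63.69°  ✓
  (3,4): δ = 123.10°  ·
antipodal pairs: 5

count = 5; pairs: (0,2), (0,3), (1,3), (1,4), (2,4)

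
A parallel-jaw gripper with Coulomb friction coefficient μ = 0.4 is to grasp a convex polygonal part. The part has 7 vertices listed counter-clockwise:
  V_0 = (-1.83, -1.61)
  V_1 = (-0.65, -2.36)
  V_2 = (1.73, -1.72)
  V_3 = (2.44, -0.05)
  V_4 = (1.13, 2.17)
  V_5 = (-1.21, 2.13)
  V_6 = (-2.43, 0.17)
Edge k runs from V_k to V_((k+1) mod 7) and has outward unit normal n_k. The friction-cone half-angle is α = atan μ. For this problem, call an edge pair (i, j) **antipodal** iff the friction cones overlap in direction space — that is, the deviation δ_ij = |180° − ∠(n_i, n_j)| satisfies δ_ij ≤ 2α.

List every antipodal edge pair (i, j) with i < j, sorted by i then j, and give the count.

count = 7; pairs: (0,3), (0,4), (1,4), (1,5), (2,5), (2,6), (3,6)

α = atan 0.4 = 21.80°;  2α = 43.60°
n_0 = (-0.5364, -0.8440)
n_1 = (+0.2597, -0.9657)
n_2 = (+0.9203, -0.3913)
n_3 = (+0.8612, +0.5082)
n_4 = (-0.0171, +0.9999)
n_5 = (-0.8490, +0.5284)
n_6 = (-0.9476, -0.3194)
  (0,1): δ = 132.51°  ·
  (0,2): δ = 80.59°  ·
  (0,3): δ = 27.02°  ✓
  (0,4): δ = 33.42°  ✓
  (0,5): δ = 90.54°  ·
  (0,6): δ = 141.07°  ·
  (1,2): δ = 128.08°  ·
  (1,3): δ = 74.51°  ·
  (1,4): δ = 14.07°  ✓
  (1,5): δ = 43.05°  ✓
  (1,6): δ = 93.58°  ·
  (2,3): δ = 126.42°  ·
  (2,4): δ = 65.99°  ·
  (2,5): δ = 8.87°  ✓
  (2,6): δ = 41.66°  ✓
  (3,4): δ = 119.57°  ·
  (3,5): δ = 62.44°  ·
  (3,6): δ = 11.92°  ✓
  (4,5): δ = 122.88°  ·
  (4,6): δ = 72.35°  ·
  (5,6): δ = 129.47°  ·
antipodal pairs: 7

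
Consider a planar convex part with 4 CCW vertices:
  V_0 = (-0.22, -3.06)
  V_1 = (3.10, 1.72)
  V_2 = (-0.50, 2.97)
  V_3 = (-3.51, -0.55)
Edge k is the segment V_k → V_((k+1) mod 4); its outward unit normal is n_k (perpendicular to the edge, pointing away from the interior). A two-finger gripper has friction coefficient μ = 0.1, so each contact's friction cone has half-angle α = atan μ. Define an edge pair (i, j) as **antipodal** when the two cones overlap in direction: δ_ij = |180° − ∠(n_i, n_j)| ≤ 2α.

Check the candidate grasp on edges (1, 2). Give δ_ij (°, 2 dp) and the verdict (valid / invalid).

α = atan 0.1 = 5.71°;  2α = 11.42°
edge 1: e_1 = (-3.60, +1.25);  n_1 = (+0.3280, +0.9447)
edge 2: e_2 = (-3.01, -3.52);  n_2 = (-0.7600, +0.6499)
∠(n_1, n_2) = 68.61°
δ = |180° − 68.61°| = 111.39°
111.39° > 2α = 11.42°  →  invalid

δ = 111.39°, invalid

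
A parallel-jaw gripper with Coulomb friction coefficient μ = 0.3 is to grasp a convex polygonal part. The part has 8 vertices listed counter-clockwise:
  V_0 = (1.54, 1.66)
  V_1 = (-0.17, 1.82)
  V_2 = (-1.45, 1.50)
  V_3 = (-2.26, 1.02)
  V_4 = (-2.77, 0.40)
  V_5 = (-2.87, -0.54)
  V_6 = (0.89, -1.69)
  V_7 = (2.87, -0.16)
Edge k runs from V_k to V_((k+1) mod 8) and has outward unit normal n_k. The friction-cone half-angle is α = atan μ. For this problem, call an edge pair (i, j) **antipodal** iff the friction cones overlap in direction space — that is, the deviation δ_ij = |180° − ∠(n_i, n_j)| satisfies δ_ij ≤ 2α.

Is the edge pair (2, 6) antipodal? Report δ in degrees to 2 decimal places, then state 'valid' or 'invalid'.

α = atan 0.3 = 16.70°;  2α = 33.40°
edge 2: e_2 = (-0.81, -0.48);  n_2 = (-0.5098, +0.8603)
edge 6: e_6 = (+1.98, +1.53);  n_6 = (+0.6114, -0.7913)
∠(n_2, n_6) = 172.96°
δ = |180° − 172.96°| = 7.04°
7.04° ≤ 2α = 33.40°  →  valid

δ = 7.04°, valid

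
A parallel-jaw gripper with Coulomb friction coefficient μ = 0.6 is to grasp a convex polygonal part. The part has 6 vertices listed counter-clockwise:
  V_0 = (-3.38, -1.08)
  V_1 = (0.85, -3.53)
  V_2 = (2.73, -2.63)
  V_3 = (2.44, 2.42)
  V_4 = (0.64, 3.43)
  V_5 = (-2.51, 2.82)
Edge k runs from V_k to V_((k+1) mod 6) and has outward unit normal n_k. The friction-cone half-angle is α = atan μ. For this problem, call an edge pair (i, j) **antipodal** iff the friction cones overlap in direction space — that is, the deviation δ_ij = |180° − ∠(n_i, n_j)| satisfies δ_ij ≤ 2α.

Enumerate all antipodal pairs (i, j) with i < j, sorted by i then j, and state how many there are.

count = 7; pairs: (0,2), (0,3), (0,4), (1,3), (1,4), (1,5), (2,5)

α = atan 0.6 = 30.96°;  2α = 61.93°
n_0 = (-0.5012, -0.8653)
n_1 = (+0.4318, -0.9020)
n_2 = (+0.9984, +0.0573)
n_3 = (+0.4893, +0.8721)
n_4 = (-0.1901, +0.9818)
n_5 = (-0.9760, +0.2177)
  (0,1): δ = 124.34°  ·
  (0,2): δ = 56.63°  ✓
  (0,3): δ = 0.78°  ✓
  (0,4): δ = 41.04°  ✓
  (0,5): δ = 107.50°  ·
  (1,2): δ = 112.29°  ·
  (1,3): δ = 54.88°  ✓
  (1,4): δ = 14.62°  ✓
  (1,5): δ = 51.84°  ✓
  (2,3): δ = 122.58°  ·
  (2,4): δ = 82.33°  ·
  (2,5): δ = 15.86°  ✓
  (3,4): δ = 139.74°  ·
  (3,5): δ = 73.28°  ·
  (4,5): δ = 113.54°  ·
antipodal pairs: 7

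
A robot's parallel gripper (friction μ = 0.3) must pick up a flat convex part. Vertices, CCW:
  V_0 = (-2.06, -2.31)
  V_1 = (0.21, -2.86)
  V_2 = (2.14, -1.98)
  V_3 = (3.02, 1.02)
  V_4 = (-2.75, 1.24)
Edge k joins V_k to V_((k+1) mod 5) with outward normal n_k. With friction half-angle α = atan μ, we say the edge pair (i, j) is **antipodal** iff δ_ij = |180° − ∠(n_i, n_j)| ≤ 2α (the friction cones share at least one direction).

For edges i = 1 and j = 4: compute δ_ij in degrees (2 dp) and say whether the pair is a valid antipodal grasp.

α = atan 0.3 = 16.70°;  2α = 33.40°
edge 1: e_1 = (+1.93, +0.88);  n_1 = (+0.4149, -0.9099)
edge 4: e_4 = (+0.69, -3.55);  n_4 = (-0.9816, -0.1908)
∠(n_1, n_4) = 103.51°
δ = |180° − 103.51°| = 76.49°
76.49° > 2α = 33.40°  →  invalid

δ = 76.49°, invalid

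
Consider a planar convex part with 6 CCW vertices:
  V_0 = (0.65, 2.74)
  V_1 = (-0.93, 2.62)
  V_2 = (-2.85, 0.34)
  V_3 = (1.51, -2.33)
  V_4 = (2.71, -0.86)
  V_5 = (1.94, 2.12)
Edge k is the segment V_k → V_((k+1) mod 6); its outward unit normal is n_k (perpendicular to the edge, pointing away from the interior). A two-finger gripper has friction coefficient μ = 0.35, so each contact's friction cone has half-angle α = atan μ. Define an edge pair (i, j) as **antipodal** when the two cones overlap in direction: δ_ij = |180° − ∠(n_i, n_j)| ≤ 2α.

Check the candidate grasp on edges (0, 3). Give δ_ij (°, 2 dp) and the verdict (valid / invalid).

α = atan 0.35 = 19.29°;  2α = 38.58°
edge 0: e_0 = (-1.58, -0.12);  n_0 = (-0.0757, +0.9971)
edge 3: e_3 = (+1.20, +1.47);  n_3 = (+0.7747, -0.6324)
∠(n_0, n_3) = 133.57°
δ = |180° − 133.57°| = 46.43°
46.43° > 2α = 38.58°  →  invalid

δ = 46.43°, invalid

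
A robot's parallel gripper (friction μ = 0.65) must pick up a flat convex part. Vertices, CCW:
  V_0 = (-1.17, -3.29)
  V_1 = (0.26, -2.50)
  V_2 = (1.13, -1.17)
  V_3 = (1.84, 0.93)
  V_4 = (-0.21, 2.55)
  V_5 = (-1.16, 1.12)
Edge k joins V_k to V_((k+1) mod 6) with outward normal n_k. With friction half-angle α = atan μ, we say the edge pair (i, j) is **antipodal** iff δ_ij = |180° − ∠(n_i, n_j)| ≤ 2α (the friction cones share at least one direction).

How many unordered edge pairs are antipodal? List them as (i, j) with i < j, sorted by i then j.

α = atan 0.65 = 33.02°;  2α = 66.05°
n_0 = (+0.4836, -0.8753)
n_1 = (+0.8369, -0.5474)
n_2 = (+0.9473, -0.3203)
n_3 = (+0.6200, +0.7846)
n_4 = (-0.8329, +0.5534)
n_5 = (-1.0000, +0.0023)
  (0,1): δ = 152.11°  ·
  (0,2): δ = 137.60°  ·
  (0,3): δ = 67.24°  ·
  (0,4): δ = 27.48°  ✓
  (0,5): δ = 60.95°  ✓
  (1,2): δ = 165.49°  ·
  (1,3): δ = 95.13°  ·
  (1,4): δ = 0.41°  ✓
  (1,5): δ = 33.06°  ✓
  (2,3): δ = 109.64°  ·
  (2,4): δ = 14.92°  ✓
  (2,5): δ = 18.55°  ✓
  (3,4): δ = 85.28°  ·
  (3,5): δ = 51.81°  ✓
  (4,5): δ = 146.53°  ·
antipodal pairs: 7

count = 7; pairs: (0,4), (0,5), (1,4), (1,5), (2,4), (2,5), (3,5)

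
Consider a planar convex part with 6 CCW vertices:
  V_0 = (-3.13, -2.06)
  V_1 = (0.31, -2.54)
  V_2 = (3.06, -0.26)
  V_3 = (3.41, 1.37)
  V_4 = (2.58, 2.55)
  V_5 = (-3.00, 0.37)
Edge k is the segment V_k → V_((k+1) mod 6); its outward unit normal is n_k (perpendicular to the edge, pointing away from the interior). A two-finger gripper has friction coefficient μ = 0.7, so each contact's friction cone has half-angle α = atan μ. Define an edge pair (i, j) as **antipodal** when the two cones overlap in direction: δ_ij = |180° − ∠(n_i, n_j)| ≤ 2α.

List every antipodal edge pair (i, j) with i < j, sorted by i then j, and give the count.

count = 7; pairs: (0,3), (0,4), (1,4), (1,5), (2,4), (2,5), (3,5)

α = atan 0.7 = 34.99°;  2α = 69.98°
n_0 = (-0.1382, -0.9904)
n_1 = (+0.6383, -0.7698)
n_2 = (+0.9777, -0.2099)
n_3 = (+0.8179, +0.5753)
n_4 = (-0.3639, +0.9314)
n_5 = (-0.9986, +0.0534)
  (0,1): δ = 132.39°  ·
  (0,2): δ = 94.18°  ·
  (0,3): δ = 46.93°  ✓
  (0,4): δ = 29.28°  ✓
  (0,5): δ = 94.88°  ·
  (1,2): δ = 141.78°  ·
  (1,3): δ = 94.54°  ·
  (1,4): δ = 18.32°  ✓
  (1,5): δ = 47.28°  ✓
  (2,3): δ = 132.76°  ·
  (2,4): δ = 56.54°  ✓
  (2,5): δ = 9.06°  ✓
  (3,4): δ = 103.78°  ·
  (3,5): δ = 38.18°  ✓
  (4,5): δ = 114.40°  ·
antipodal pairs: 7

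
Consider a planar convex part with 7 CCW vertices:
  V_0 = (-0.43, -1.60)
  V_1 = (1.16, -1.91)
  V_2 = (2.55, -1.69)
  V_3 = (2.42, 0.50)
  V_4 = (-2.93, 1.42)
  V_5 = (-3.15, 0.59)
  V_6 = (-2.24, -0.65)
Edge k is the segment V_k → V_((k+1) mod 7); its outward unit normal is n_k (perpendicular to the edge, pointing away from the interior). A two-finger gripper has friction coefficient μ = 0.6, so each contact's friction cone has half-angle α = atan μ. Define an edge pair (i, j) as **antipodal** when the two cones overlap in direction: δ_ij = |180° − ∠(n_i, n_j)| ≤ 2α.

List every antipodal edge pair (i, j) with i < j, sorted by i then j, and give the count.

α = atan 0.6 = 30.96°;  2α = 61.93°
n_0 = (-0.1914, -0.9815)
n_1 = (+0.1563, -0.9877)
n_2 = (+0.9982, +0.0593)
n_3 = (+0.1695, +0.9855)
n_4 = (-0.9666, +0.2562)
n_5 = (-0.8062, -0.5916)
n_6 = (-0.4647, -0.8854)
  (0,1): δ = 159.97°  ·
  (0,2): δ = 75.57°  ·
  (0,3): δ = 1.28°  ✓
  (0,4): δ = 86.19°  ·
  (0,5): δ = 137.31°  ·
  (0,6): δ = 163.34°  ·
  (1,2): δ = 95.60°  ·
  (1,3): δ = 18.75°  ✓
  (1,4): δ = 66.16°  ·
  (1,5): δ = 117.28°  ·
  (1,6): δ = 143.31°  ·
  (2,3): δ = 103.15°  ·
  (2,4): δ = 18.24°  ✓
  (2,5): δ = 32.88°  ✓
  (2,6): δ = 58.91°  ✓
  (3,4): δ = 95.09°  ·
  (3,5): δ = 43.97°  ✓
  (3,6): δ = 17.94°  ✓
  (4,5): δ = 128.88°  ·
  (4,6): δ = 102.85°  ·
  (5,6): δ = 153.97°  ·
antipodal pairs: 7

count = 7; pairs: (0,3), (1,3), (2,4), (2,5), (2,6), (3,5), (3,6)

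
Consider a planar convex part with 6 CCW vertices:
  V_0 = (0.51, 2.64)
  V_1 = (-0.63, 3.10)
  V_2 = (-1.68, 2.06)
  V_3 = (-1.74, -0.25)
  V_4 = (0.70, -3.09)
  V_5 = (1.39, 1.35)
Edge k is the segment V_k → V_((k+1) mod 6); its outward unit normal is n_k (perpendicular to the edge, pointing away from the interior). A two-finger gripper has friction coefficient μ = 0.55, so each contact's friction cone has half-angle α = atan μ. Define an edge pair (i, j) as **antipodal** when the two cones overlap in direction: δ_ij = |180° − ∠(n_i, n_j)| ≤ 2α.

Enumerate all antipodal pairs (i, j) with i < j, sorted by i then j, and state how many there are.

α = atan 0.55 = 28.81°;  2α = 57.62°
n_0 = (+0.3742, +0.9274)
n_1 = (-0.7037, +0.7105)
n_2 = (-0.9997, +0.0260)
n_3 = (-0.7585, -0.6517)
n_4 = (+0.9881, -0.1536)
n_5 = (+0.8261, +0.5635)
  (0,1): δ = 113.30°  ·
  (0,2): δ = 69.51°  ·
  (0,3): δ = 27.36°  ✓
  (0,4): δ = 103.14°  ·
  (0,5): δ = 146.28°  ·
  (1,2): δ = 136.21°  ·
  (1,3): δ = 94.06°  ·
  (1,4): δ = 36.44°  ✓
  (1,5): δ = 79.57°  ·
  (2,3): δ = 137.84°  ·
  (2,4): δ = 7.35°  ✓
  (2,5): δ = 35.79°  ✓
  (3,4): δ = 49.50°  ✓
  (3,5): δ = 6.37°  ✓
  (4,5): δ = 136.87°  ·
antipodal pairs: 6

count = 6; pairs: (0,3), (1,4), (2,4), (2,5), (3,4), (3,5)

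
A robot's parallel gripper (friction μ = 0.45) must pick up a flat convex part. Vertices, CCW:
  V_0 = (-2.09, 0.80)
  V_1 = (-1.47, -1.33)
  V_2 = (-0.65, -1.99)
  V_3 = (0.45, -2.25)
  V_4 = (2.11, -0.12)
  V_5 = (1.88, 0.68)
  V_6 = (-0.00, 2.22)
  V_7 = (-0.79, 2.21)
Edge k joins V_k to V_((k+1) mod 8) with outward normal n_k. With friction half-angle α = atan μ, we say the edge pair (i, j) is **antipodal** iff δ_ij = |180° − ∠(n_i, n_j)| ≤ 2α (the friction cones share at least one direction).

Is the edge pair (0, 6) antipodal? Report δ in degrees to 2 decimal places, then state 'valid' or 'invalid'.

α = atan 0.45 = 24.23°;  2α = 48.46°
edge 0: e_0 = (+0.62, -2.13);  n_0 = (-0.9602, -0.2795)
edge 6: e_6 = (-0.79, -0.01);  n_6 = (-0.0127, +0.9999)
∠(n_0, n_6) = 105.50°
δ = |180° − 105.50°| = 74.50°
74.50° > 2α = 48.46°  →  invalid

δ = 74.50°, invalid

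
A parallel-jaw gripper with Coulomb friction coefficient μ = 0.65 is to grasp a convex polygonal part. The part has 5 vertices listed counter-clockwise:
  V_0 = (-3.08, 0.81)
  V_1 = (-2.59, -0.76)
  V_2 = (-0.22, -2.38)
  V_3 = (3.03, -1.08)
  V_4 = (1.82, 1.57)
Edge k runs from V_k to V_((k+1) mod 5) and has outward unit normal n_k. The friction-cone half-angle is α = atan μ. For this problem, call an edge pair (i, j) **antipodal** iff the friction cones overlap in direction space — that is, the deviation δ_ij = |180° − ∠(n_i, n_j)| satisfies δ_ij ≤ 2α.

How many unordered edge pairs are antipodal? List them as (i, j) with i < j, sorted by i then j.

α = atan 0.65 = 33.02°;  2α = 66.05°
n_0 = (-0.9546, -0.2979)
n_1 = (-0.5643, -0.8256)
n_2 = (+0.3714, -0.9285)
n_3 = (+0.9097, +0.4154)
n_4 = (-0.1533, +0.9882)
  (0,1): δ = 141.69°  ·
  (0,2): δ = 85.53°  ·
  (0,3): δ = 7.21°  ✓
  (0,4): δ = 81.48°  ·
  (1,2): δ = 123.84°  ·
  (1,3): δ = 31.10°  ✓
  (1,4): δ = 43.17°  ✓
  (2,3): δ = 87.26°  ·
  (2,4): δ = 12.98°  ✓
  (3,4): δ = 105.73°  ·
antipodal pairs: 4

count = 4; pairs: (0,3), (1,3), (1,4), (2,4)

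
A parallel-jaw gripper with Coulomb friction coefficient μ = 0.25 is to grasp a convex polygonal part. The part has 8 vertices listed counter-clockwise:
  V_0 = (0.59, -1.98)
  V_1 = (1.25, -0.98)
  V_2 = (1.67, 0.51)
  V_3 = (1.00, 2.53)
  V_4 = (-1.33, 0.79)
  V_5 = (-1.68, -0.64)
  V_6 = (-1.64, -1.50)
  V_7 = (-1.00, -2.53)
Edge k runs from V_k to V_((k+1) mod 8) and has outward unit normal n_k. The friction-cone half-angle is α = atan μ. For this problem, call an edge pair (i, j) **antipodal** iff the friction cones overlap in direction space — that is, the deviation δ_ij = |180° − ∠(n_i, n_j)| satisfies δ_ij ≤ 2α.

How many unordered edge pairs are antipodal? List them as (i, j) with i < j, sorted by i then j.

α = atan 0.25 = 14.04°;  2α = 28.07°
n_0 = (+0.8346, -0.5508)
n_1 = (+0.9625, -0.2713)
n_2 = (+0.9492, +0.3148)
n_3 = (-0.5983, +0.8012)
n_4 = (-0.9713, +0.2377)
n_5 = (-0.9989, -0.0465)
n_6 = (-0.8494, -0.5278)
n_7 = (+0.3269, -0.9451)
  (0,1): δ = 162.32°  ·
  (0,2): δ = 128.23°  ·
  (0,3): δ = 19.82°  ✓
  (0,4): δ = 19.67°  ✓
  (0,5): δ = 36.09°  ·
  (0,6): δ = 65.28°  ·
  (0,7): δ = 142.51°  ·
  (1,2): δ = 145.91°  ·
  (1,3): δ = 37.51°  ·
  (1,4): δ = 1.99°  ✓
  (1,5): δ = 18.41°  ✓
  (1,6): δ = 47.60°  ·
  (1,7): δ = 124.82°  ·
  (2,3): δ = 71.60°  ·
  (2,4): δ = 32.10°  ·
  (2,5): δ = 15.69°  ✓
  (2,6): δ = 13.51°  ✓
  (2,7): δ = 90.73°  ·
  (3,4): δ = 140.50°  ·
  (3,5): δ = 124.09°  ·
  (3,6): δ = 94.90°  ·
  (3,7): δ = 17.67°  ✓
  (4,5): δ = 163.58°  ·
  (4,6): δ = 134.39°  ·
  (4,7): δ = 57.17°  ·
  (5,6): δ = 150.81°  ·
  (5,7): δ = 73.58°  ·
  (6,7): δ = 102.77°  ·
antipodal pairs: 7

count = 7; pairs: (0,3), (0,4), (1,4), (1,5), (2,5), (2,6), (3,7)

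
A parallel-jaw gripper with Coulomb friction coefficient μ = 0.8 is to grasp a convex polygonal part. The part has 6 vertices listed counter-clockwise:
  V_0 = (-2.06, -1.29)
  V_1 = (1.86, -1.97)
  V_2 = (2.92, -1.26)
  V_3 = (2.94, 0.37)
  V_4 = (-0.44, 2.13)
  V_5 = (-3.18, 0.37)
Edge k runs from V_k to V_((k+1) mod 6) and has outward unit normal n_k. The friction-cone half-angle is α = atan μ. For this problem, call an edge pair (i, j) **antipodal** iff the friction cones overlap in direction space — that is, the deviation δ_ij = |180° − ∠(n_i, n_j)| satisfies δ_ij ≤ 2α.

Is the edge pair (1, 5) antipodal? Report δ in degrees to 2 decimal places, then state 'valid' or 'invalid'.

α = atan 0.8 = 38.66°;  2α = 77.32°
edge 1: e_1 = (+1.06, +0.71);  n_1 = (+0.5565, -0.8308)
edge 5: e_5 = (+1.12, -1.66);  n_5 = (-0.8290, -0.5593)
∠(n_1, n_5) = 89.81°
δ = |180° − 89.81°| = 90.19°
90.19° > 2α = 77.32°  →  invalid

δ = 90.19°, invalid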